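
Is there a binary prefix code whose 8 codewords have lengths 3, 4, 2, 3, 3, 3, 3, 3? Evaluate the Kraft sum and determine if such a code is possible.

1.0625; no

With common denominator 2^4 = 16: Σ 2^(−ℓᵢ) = 2/16 + 1/16 + 4/16 + 2/16 + 2/16 + 2/16 + 2/16 + 2/16 = 17/16 = 1.0625.
Kraft's inequality requires Σ ≤ 1; here Σ = 1.0625 > 1, so no such prefix code exists.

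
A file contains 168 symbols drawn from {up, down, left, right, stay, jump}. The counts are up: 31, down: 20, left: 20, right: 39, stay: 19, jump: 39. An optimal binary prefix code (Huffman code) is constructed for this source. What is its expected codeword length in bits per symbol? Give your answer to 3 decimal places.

2.536 bits/symbol

Probabilities are the counts divided by 168.
Repeatedly combine the two least-probable nodes; the expected code length is the sum of the merged weights.
merge 19/168 + 5/42 → 13/56
merge 5/42 + 31/168 → 17/56
merge 13/56 + 13/56 → 13/28
merge 13/56 + 17/56 → 15/28
merge 13/28 + 15/28 → 1
L = 13/56 + 17/56 + 13/28 + 15/28 + 1 = 71/28 ≈ 2.536 bits/symbol.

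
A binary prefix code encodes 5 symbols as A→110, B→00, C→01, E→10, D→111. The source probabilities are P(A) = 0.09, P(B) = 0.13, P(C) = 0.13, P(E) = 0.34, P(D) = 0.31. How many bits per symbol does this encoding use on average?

L̄ = Σ pᵢ·ℓᵢ = 0.09·3 + 0.13·2 + 0.13·2 + 0.34·2 + 0.31·3 = 2.4 bits/symbol.

2.4 bits/symbol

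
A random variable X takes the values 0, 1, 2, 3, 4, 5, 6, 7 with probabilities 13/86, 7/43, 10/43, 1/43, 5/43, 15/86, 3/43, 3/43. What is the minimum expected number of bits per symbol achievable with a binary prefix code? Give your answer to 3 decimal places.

2.849 bits/symbol

Repeatedly combine the two least-probable nodes; the expected code length is the sum of the merged weights.
merge 1/43 + 3/43 → 4/43
merge 3/43 + 4/43 → 7/43
merge 5/43 + 13/86 → 23/86
merge 7/43 + 7/43 → 14/43
merge 15/86 + 10/43 → 35/86
merge 23/86 + 14/43 → 51/86
merge 35/86 + 51/86 → 1
L = 4/43 + 7/43 + 23/86 + 14/43 + 35/86 + 51/86 + 1 = 245/86 ≈ 2.849 bits/symbol.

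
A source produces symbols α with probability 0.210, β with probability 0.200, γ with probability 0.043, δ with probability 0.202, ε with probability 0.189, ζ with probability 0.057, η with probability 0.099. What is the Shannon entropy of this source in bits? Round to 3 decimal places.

H = −Σ pᵢ log₂ pᵢ.
−0.210·log₂(0.210) = 0.4728
−0.200·log₂(0.200) = 0.4644
−0.043·log₂(0.043) = 0.1952
−0.202·log₂(0.202) = 0.4661
−0.189·log₂(0.189) = 0.4543
−0.057·log₂(0.057) = 0.2356
−0.099·log₂(0.099) = 0.3303
Sum ≈ 2.6187 → 2.619 bits.

2.619 bits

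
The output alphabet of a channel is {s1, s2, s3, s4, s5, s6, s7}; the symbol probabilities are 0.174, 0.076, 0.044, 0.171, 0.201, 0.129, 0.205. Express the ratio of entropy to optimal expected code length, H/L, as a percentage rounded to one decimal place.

98.4%

Entropy H = −Σ p log₂ p ≈ 2.6706 bits.
Huffman merges: 11/250+19/250→3/25; 3/25+129/1000→249/1000; 171/1000+87/500→69/200; 201/1000+41/200→203/500; 249/1000+69/200→297/500; 203/500+297/500→1. L = 1357/500 ≈ 2.7140.
Efficiency = H/L = 2.6706/2.7140 = 98.4%.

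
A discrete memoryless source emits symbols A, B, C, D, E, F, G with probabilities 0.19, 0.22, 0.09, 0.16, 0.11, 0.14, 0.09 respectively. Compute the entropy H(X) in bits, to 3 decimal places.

2.732 bits

H = −Σ pᵢ log₂ pᵢ.
−0.19·log₂(0.19) = 0.4552
−0.22·log₂(0.22) = 0.4806
−0.09·log₂(0.09) = 0.3127
−0.16·log₂(0.16) = 0.4230
−0.11·log₂(0.11) = 0.3503
−0.14·log₂(0.14) = 0.3971
−0.09·log₂(0.09) = 0.3127
Sum ≈ 2.7315 → 2.732 bits.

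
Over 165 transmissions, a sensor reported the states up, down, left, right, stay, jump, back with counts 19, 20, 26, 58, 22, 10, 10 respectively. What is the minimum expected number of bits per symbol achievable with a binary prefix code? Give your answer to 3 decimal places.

Probabilities are the counts divided by 165.
Repeatedly combine the two least-probable nodes; the expected code length is the sum of the merged weights.
merge 2/33 + 2/33 → 4/33
merge 19/165 + 4/33 → 13/55
merge 4/33 + 2/15 → 14/55
merge 26/165 + 13/55 → 13/33
merge 14/55 + 58/165 → 20/33
merge 13/33 + 20/33 → 1
L = 4/33 + 13/55 + 14/55 + 13/33 + 20/33 + 1 = 431/165 ≈ 2.612 bits/symbol.

2.612 bits/symbol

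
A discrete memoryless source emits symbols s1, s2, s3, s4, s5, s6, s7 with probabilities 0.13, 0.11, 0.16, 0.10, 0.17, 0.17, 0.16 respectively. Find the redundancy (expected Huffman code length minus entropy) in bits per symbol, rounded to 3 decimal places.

0.050 bits

Entropy H = −Σ p log₂ p ≈ 2.7803 bits.
Huffman merges: 1/10+11/100→21/100; 13/100+4/25→29/100; 4/25+17/100→33/100; 17/100+21/100→19/50; 29/100+33/100→31/50; 19/50+31/50→1. L = 283/100 ≈ 2.8300.
L − H = 2.8300 − 2.7803 = 0.050 bits.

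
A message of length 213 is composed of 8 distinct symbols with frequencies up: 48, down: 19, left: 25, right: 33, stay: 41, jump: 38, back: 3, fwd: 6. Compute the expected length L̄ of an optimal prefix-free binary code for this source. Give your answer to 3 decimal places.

Probabilities are the counts divided by 213.
Repeatedly combine the two least-probable nodes; the expected code length is the sum of the merged weights.
merge 1/71 + 2/71 → 3/71
merge 3/71 + 19/213 → 28/213
merge 25/213 + 28/213 → 53/213
merge 11/71 + 38/213 → 1/3
merge 41/213 + 16/71 → 89/213
merge 53/213 + 1/3 → 124/213
merge 89/213 + 124/213 → 1
L = 3/71 + 28/213 + 53/213 + 1/3 + 89/213 + 124/213 + 1 = 587/213 ≈ 2.756 bits/symbol.

2.756 bits/symbol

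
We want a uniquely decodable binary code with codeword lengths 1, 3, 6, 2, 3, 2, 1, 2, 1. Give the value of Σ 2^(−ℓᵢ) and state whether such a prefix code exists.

With common denominator 2^6 = 64: Σ 2^(−ℓᵢ) = 32/64 + 8/64 + 1/64 + 16/64 + 8/64 + 16/64 + 32/64 + 16/64 + 32/64 = 161/64 = 2.515625.
Kraft's inequality requires Σ ≤ 1; here Σ = 2.515625 > 1, so no such prefix code exists.

2.515625; no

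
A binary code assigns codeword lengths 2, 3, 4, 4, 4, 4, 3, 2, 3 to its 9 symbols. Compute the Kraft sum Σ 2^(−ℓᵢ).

1.125

With common denominator 2^4 = 16: Σ 2^(−ℓᵢ) = 4/16 + 2/16 + 1/16 + 1/16 + 1/16 + 1/16 + 2/16 + 4/16 + 2/16 = 18/16 = 1.125.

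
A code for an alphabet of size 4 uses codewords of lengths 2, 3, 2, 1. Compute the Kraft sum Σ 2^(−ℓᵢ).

1.125

With common denominator 2^3 = 8: Σ 2^(−ℓᵢ) = 2/8 + 1/8 + 2/8 + 4/8 = 9/8 = 1.125.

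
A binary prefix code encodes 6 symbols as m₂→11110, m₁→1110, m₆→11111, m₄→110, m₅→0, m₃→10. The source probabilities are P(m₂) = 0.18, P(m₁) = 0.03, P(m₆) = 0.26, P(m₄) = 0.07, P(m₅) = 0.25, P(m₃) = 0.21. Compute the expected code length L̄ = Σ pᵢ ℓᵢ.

L̄ = Σ pᵢ·ℓᵢ = 0.18·5 + 0.03·4 + 0.26·5 + 0.07·3 + 0.25·1 + 0.21·2 = 3.2 bits/symbol.

3.2 bits/symbol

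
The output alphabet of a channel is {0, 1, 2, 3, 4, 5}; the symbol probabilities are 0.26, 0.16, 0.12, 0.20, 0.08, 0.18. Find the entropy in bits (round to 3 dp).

H = −Σ pᵢ log₂ pᵢ.
−0.26·log₂(0.26) = 0.5053
−0.16·log₂(0.16) = 0.4230
−0.12·log₂(0.12) = 0.3671
−0.20·log₂(0.20) = 0.4644
−0.08·log₂(0.08) = 0.2915
−0.18·log₂(0.18) = 0.4453
Sum ≈ 2.4966 → 2.497 bits.

2.497 bits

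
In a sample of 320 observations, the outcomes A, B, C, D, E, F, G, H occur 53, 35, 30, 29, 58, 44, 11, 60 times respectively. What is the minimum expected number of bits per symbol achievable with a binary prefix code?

Probabilities are the counts divided by 320.
Repeatedly combine the two least-probable nodes; the expected code length is the sum of the merged weights.
merge 11/320 + 29/320 → 1/8
merge 3/32 + 7/64 → 13/64
merge 1/8 + 11/80 → 21/80
merge 53/320 + 29/160 → 111/320
merge 3/16 + 13/64 → 25/64
merge 21/80 + 111/320 → 39/64
merge 25/64 + 39/64 → 1
L = 1/8 + 13/64 + 21/80 + 111/320 + 25/64 + 39/64 + 1 = 47/16 = 2.9375 bits/symbol.

2.9375 bits/symbol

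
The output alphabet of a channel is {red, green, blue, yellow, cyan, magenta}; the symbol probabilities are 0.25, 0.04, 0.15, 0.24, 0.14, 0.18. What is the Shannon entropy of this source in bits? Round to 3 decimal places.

H = −Σ pᵢ log₂ pᵢ.
−0.25·log₂(0.25) = 0.5000
−0.04·log₂(0.04) = 0.1858
−0.15·log₂(0.15) = 0.4105
−0.24·log₂(0.24) = 0.4941
−0.14·log₂(0.14) = 0.3971
−0.18·log₂(0.18) = 0.4453
Sum ≈ 2.4329 → 2.433 bits.

2.433 bits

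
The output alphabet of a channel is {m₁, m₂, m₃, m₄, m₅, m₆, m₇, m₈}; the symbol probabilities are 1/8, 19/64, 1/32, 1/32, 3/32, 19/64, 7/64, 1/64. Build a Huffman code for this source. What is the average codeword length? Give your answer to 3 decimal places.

2.531 bits/symbol

Repeatedly combine the two least-probable nodes; the expected code length is the sum of the merged weights.
merge 1/64 + 1/32 → 3/64
merge 1/32 + 3/64 → 5/64
merge 5/64 + 3/32 → 11/64
merge 7/64 + 1/8 → 15/64
merge 11/64 + 15/64 → 13/32
merge 19/64 + 19/64 → 19/32
merge 13/32 + 19/32 → 1
L = 3/64 + 5/64 + 11/64 + 15/64 + 13/32 + 19/32 + 1 = 81/32 ≈ 2.531 bits/symbol.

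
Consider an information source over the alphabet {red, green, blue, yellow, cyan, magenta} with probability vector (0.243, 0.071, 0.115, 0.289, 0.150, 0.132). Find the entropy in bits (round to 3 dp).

2.439 bits

H = −Σ pᵢ log₂ pᵢ.
−0.243·log₂(0.243) = 0.4960
−0.071·log₂(0.071) = 0.2709
−0.115·log₂(0.115) = 0.3588
−0.289·log₂(0.289) = 0.5176
−0.150·log₂(0.150) = 0.4105
−0.132·log₂(0.132) = 0.3856
Sum ≈ 2.4395 → 2.439 bits.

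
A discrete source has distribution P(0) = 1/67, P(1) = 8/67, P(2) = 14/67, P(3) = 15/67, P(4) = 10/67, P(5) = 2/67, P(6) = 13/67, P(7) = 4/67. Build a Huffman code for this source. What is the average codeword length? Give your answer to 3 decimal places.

2.716 bits/symbol

Repeatedly combine the two least-probable nodes; the expected code length is the sum of the merged weights.
merge 1/67 + 2/67 → 3/67
merge 3/67 + 4/67 → 7/67
merge 7/67 + 8/67 → 15/67
merge 10/67 + 13/67 → 23/67
merge 14/67 + 15/67 → 29/67
merge 15/67 + 23/67 → 38/67
merge 29/67 + 38/67 → 1
L = 3/67 + 7/67 + 15/67 + 23/67 + 29/67 + 38/67 + 1 = 182/67 ≈ 2.716 bits/symbol.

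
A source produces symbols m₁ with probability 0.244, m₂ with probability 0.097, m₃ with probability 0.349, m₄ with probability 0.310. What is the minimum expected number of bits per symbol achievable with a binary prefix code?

1.992 bits/symbol

Repeatedly combine the two least-probable nodes; the expected code length is the sum of the merged weights.
merge 97/1000 + 61/250 → 341/1000
merge 31/100 + 341/1000 → 651/1000
merge 349/1000 + 651/1000 → 1
L = 341/1000 + 651/1000 + 1 = 249/125 = 1.992 bits/symbol.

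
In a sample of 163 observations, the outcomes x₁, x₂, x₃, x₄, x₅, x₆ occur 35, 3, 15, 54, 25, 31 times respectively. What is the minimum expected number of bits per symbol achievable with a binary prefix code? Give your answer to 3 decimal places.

2.374 bits/symbol

Probabilities are the counts divided by 163.
Repeatedly combine the two least-probable nodes; the expected code length is the sum of the merged weights.
merge 3/163 + 15/163 → 18/163
merge 18/163 + 25/163 → 43/163
merge 31/163 + 35/163 → 66/163
merge 43/163 + 54/163 → 97/163
merge 66/163 + 97/163 → 1
L = 18/163 + 43/163 + 66/163 + 97/163 + 1 = 387/163 ≈ 2.374 bits/symbol.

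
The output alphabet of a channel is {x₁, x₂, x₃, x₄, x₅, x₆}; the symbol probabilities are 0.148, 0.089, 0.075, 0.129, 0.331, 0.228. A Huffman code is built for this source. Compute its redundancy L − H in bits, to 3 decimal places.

Entropy H = −Σ p log₂ p ≈ 2.3942 bits.
Huffman merges: 3/40+89/1000→41/250; 129/1000+37/250→277/1000; 41/250+57/250→49/125; 277/1000+331/1000→76/125; 49/125+76/125→1. L = 2441/1000 ≈ 2.4410.
L − H = 2.4410 − 2.3942 = 0.047 bits.

0.047 bits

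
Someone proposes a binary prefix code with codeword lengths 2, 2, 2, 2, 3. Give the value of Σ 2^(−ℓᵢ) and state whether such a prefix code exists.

With common denominator 2^3 = 8: Σ 2^(−ℓᵢ) = 2/8 + 2/8 + 2/8 + 2/8 + 1/8 = 9/8 = 1.125.
Kraft's inequality requires Σ ≤ 1; here Σ = 1.125 > 1, so no such prefix code exists.

1.125; no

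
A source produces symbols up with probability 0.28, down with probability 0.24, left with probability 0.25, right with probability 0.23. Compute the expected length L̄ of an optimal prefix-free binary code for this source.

Repeatedly combine the two least-probable nodes; the expected code length is the sum of the merged weights.
merge 23/100 + 6/25 → 47/100
merge 1/4 + 7/25 → 53/100
merge 47/100 + 53/100 → 1
L = 47/100 + 53/100 + 1 = 2 bits/symbol.

2 bits/symbol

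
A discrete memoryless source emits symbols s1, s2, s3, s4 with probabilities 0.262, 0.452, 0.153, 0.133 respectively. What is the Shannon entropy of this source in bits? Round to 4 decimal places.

1.8256 bits

H = −Σ pᵢ log₂ pᵢ.
−0.262·log₂(0.262) = 0.5063
−0.452·log₂(0.452) = 0.5178
−0.153·log₂(0.153) = 0.4144
−0.133·log₂(0.133) = 0.3871
Sum ≈ 1.8256 → 1.8256 bits.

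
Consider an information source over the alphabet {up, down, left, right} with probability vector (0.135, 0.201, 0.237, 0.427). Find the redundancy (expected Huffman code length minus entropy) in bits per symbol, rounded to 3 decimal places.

0.037 bits

Entropy H = −Σ p log₂ p ≈ 1.8718 bits.
Huffman merges: 27/200+201/1000→42/125; 237/1000+42/125→573/1000; 427/1000+573/1000→1. L = 1909/1000 ≈ 1.9090.
L − H = 1.9090 − 1.8718 = 0.037 bits.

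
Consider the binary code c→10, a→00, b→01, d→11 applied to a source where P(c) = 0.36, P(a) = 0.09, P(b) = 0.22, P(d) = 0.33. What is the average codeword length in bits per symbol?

2 bits/symbol

L̄ = Σ pᵢ·ℓᵢ = 0.36·2 + 0.09·2 + 0.22·2 + 0.33·2 = 2 bits/symbol.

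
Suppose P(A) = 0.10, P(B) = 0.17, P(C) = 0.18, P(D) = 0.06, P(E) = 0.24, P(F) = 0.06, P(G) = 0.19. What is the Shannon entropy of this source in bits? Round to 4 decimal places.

2.6485 bits

H = −Σ pᵢ log₂ pᵢ.
−0.10·log₂(0.10) = 0.3322
−0.17·log₂(0.17) = 0.4346
−0.18·log₂(0.18) = 0.4453
−0.06·log₂(0.06) = 0.2435
−0.24·log₂(0.24) = 0.4941
−0.06·log₂(0.06) = 0.2435
−0.19·log₂(0.19) = 0.4552
Sum ≈ 2.6485 → 2.6485 bits.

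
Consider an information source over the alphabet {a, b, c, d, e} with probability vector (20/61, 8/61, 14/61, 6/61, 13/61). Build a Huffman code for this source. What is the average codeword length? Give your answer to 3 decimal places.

2.230 bits/symbol

Repeatedly combine the two least-probable nodes; the expected code length is the sum of the merged weights.
merge 6/61 + 8/61 → 14/61
merge 13/61 + 14/61 → 27/61
merge 14/61 + 20/61 → 34/61
merge 27/61 + 34/61 → 1
L = 14/61 + 27/61 + 34/61 + 1 = 136/61 ≈ 2.230 bits/symbol.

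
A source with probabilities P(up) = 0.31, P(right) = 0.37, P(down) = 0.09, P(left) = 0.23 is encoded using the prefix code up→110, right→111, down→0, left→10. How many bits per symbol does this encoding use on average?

2.59 bits/symbol

L̄ = Σ pᵢ·ℓᵢ = 0.31·3 + 0.37·3 + 0.09·1 + 0.23·2 = 2.59 bits/symbol.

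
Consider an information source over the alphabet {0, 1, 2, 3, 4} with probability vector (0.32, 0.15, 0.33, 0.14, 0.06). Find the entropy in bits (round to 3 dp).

2.105 bits

H = −Σ pᵢ log₂ pᵢ.
−0.32·log₂(0.32) = 0.5260
−0.15·log₂(0.15) = 0.4105
−0.33·log₂(0.33) = 0.5278
−0.14·log₂(0.14) = 0.3971
−0.06·log₂(0.06) = 0.2435
Sum ≈ 2.1050 → 2.105 bits.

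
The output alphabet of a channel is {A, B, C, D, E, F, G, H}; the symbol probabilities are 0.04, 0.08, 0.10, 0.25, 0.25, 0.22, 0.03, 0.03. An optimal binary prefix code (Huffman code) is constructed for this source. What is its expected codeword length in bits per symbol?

2.62 bits/symbol

Repeatedly combine the two least-probable nodes; the expected code length is the sum of the merged weights.
merge 3/100 + 3/100 → 3/50
merge 1/25 + 3/50 → 1/10
merge 2/25 + 1/10 → 9/50
merge 1/10 + 9/50 → 7/25
merge 11/50 + 1/4 → 47/100
merge 1/4 + 7/25 → 53/100
merge 47/100 + 53/100 → 1
L = 3/50 + 1/10 + 9/50 + 7/25 + 47/100 + 53/100 + 1 = 131/50 = 2.62 bits/symbol.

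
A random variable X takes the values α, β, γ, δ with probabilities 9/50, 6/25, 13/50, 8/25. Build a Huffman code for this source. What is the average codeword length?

2 bits/symbol

Repeatedly combine the two least-probable nodes; the expected code length is the sum of the merged weights.
merge 9/50 + 6/25 → 21/50
merge 13/50 + 8/25 → 29/50
merge 21/50 + 29/50 → 1
L = 21/50 + 29/50 + 1 = 2 bits/symbol.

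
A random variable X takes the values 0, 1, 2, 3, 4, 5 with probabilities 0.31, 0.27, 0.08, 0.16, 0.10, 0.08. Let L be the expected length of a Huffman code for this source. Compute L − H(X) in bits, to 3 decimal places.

0.048 bits

Entropy H = −Σ p log₂ p ≈ 2.3720 bits.
Huffman merges: 2/25+2/25→4/25; 1/10+4/25→13/50; 4/25+13/50→21/50; 27/100+31/100→29/50; 21/50+29/50→1. L = 121/50 ≈ 2.4200.
L − H = 2.4200 − 2.3720 = 0.048 bits.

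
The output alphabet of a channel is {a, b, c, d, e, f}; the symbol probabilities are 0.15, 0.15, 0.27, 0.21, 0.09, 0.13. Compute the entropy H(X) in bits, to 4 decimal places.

H = −Σ pᵢ log₂ pᵢ.
−0.15·log₂(0.15) = 0.4105
−0.15·log₂(0.15) = 0.4105
−0.27·log₂(0.27) = 0.5100
−0.21·log₂(0.21) = 0.4728
−0.09·log₂(0.09) = 0.3127
−0.13·log₂(0.13) = 0.3826
Sum ≈ 2.4992 → 2.4992 bits.

2.4992 bits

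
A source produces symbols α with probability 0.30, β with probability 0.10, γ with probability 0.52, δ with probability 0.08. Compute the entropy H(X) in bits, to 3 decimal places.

H = −Σ pᵢ log₂ pᵢ.
−0.30·log₂(0.30) = 0.5211
−0.10·log₂(0.10) = 0.3322
−0.52·log₂(0.52) = 0.4906
−0.08·log₂(0.08) = 0.2915
Sum ≈ 1.6354 → 1.635 bits.

1.635 bits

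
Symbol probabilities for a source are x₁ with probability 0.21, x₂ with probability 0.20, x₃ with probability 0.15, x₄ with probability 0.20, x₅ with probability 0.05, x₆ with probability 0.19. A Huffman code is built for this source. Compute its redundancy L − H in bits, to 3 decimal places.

0.107 bits

Entropy H = −Σ p log₂ p ≈ 2.4835 bits.
Huffman merges: 1/20+3/20→1/5; 19/100+1/5→39/100; 1/5+1/5→2/5; 21/100+39/100→3/5; 2/5+3/5→1. L = 259/100 ≈ 2.5900.
L − H = 2.5900 − 2.4835 = 0.107 bits.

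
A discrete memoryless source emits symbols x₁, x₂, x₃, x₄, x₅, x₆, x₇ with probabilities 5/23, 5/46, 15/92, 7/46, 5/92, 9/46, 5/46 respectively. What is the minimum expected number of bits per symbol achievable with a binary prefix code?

2.75 bits/symbol

Repeatedly combine the two least-probable nodes; the expected code length is the sum of the merged weights.
merge 5/92 + 5/46 → 15/92
merge 5/46 + 7/46 → 6/23
merge 15/92 + 15/92 → 15/46
merge 9/46 + 5/23 → 19/46
merge 6/23 + 15/46 → 27/46
merge 19/46 + 27/46 → 1
L = 15/92 + 6/23 + 15/46 + 19/46 + 27/46 + 1 = 11/4 = 2.75 bits/symbol.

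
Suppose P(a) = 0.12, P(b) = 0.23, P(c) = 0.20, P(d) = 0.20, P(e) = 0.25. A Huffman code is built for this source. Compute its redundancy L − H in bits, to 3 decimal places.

0.036 bits

Entropy H = −Σ p log₂ p ≈ 2.2835 bits.
Huffman merges: 3/25+1/5→8/25; 1/5+23/100→43/100; 1/4+8/25→57/100; 43/100+57/100→1. L = 58/25 ≈ 2.3200.
L − H = 2.3200 − 2.2835 = 0.036 bits.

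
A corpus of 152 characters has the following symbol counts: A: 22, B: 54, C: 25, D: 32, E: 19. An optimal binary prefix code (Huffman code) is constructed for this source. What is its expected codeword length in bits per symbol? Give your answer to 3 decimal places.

2.270 bits/symbol

Probabilities are the counts divided by 152.
Repeatedly combine the two least-probable nodes; the expected code length is the sum of the merged weights.
merge 1/8 + 11/76 → 41/152
merge 25/152 + 4/19 → 3/8
merge 41/152 + 27/76 → 5/8
merge 3/8 + 5/8 → 1
L = 41/152 + 3/8 + 5/8 + 1 = 345/152 ≈ 2.270 bits/symbol.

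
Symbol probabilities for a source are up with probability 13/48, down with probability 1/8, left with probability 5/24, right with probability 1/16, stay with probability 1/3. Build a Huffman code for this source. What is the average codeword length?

Repeatedly combine the two least-probable nodes; the expected code length is the sum of the merged weights.
merge 1/16 + 1/8 → 3/16
merge 3/16 + 5/24 → 19/48
merge 13/48 + 1/3 → 29/48
merge 19/48 + 29/48 → 1
L = 3/16 + 19/48 + 29/48 + 1 = 35/16 = 2.1875 bits/symbol.

2.1875 bits/symbol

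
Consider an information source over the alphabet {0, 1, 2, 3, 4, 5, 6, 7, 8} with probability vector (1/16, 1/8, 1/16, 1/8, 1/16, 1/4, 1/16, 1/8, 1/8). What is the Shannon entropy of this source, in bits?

3 bits

Each probability is a power of 1/2, so log₂(1/p) is an integer.
H = Σ p·log₂(1/p) = 1/16·4 + 1/8·3 + 1/16·4 + 1/8·3 + 1/16·4 + 1/4·2 + 1/16·4 + 1/8·3 + 1/8·3 = 3 bits.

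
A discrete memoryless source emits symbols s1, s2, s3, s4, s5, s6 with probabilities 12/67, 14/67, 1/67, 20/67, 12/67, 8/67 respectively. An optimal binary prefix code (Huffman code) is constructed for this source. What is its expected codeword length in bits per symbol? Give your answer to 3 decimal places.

2.448 bits/symbol

Repeatedly combine the two least-probable nodes; the expected code length is the sum of the merged weights.
merge 1/67 + 8/67 → 9/67
merge 9/67 + 12/67 → 21/67
merge 12/67 + 14/67 → 26/67
merge 20/67 + 21/67 → 41/67
merge 26/67 + 41/67 → 1
L = 9/67 + 21/67 + 26/67 + 41/67 + 1 = 164/67 ≈ 2.448 bits/symbol.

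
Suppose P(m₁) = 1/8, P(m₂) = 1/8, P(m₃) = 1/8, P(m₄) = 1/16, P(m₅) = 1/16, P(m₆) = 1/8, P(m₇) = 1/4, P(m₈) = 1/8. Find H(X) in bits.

Each probability is a power of 1/2, so log₂(1/p) is an integer.
H = Σ p·log₂(1/p) = 1/8·3 + 1/8·3 + 1/8·3 + 1/16·4 + 1/16·4 + 1/8·3 + 1/4·2 + 1/8·3 = 2.875 bits.

2.875 bits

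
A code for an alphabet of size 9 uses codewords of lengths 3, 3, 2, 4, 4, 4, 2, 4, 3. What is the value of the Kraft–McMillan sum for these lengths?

With common denominator 2^4 = 16: Σ 2^(−ℓᵢ) = 2/16 + 2/16 + 4/16 + 1/16 + 1/16 + 1/16 + 4/16 + 1/16 + 2/16 = 18/16 = 1.125.

1.125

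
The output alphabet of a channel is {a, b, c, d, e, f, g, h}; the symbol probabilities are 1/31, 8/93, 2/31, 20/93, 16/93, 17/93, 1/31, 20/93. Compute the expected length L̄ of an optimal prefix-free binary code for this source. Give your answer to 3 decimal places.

2.763 bits/symbol

Repeatedly combine the two least-probable nodes; the expected code length is the sum of the merged weights.
merge 1/31 + 1/31 → 2/31
merge 2/31 + 2/31 → 4/31
merge 8/93 + 4/31 → 20/93
merge 16/93 + 17/93 → 11/31
merge 20/93 + 20/93 → 40/93
merge 20/93 + 11/31 → 53/93
merge 40/93 + 53/93 → 1
L = 2/31 + 4/31 + 20/93 + 11/31 + 40/93 + 53/93 + 1 = 257/93 ≈ 2.763 bits/symbol.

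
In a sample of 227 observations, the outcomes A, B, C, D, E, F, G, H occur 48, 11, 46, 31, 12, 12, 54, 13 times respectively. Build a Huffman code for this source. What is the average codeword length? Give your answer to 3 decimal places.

2.762 bits/symbol

Probabilities are the counts divided by 227.
Repeatedly combine the two least-probable nodes; the expected code length is the sum of the merged weights.
merge 11/227 + 12/227 → 23/227
merge 12/227 + 13/227 → 25/227
merge 23/227 + 25/227 → 48/227
merge 31/227 + 46/227 → 77/227
merge 48/227 + 48/227 → 96/227
merge 54/227 + 77/227 → 131/227
merge 96/227 + 131/227 → 1
L = 23/227 + 25/227 + 48/227 + 77/227 + 96/227 + 131/227 + 1 = 627/227 ≈ 2.762 bits/symbol.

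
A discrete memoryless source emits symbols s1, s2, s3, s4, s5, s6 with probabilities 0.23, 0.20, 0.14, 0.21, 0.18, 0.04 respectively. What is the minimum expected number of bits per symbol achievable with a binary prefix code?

Repeatedly combine the two least-probable nodes; the expected code length is the sum of the merged weights.
merge 1/25 + 7/50 → 9/50
merge 9/50 + 9/50 → 9/25
merge 1/5 + 21/100 → 41/100
merge 23/100 + 9/25 → 59/100
merge 41/100 + 59/100 → 1
L = 9/50 + 9/25 + 41/100 + 59/100 + 1 = 127/50 = 2.54 bits/symbol.

2.54 bits/symbol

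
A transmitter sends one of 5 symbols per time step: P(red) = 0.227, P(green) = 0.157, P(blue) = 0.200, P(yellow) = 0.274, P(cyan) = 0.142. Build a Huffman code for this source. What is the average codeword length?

2.299 bits/symbol

Repeatedly combine the two least-probable nodes; the expected code length is the sum of the merged weights.
merge 71/500 + 157/1000 → 299/1000
merge 1/5 + 227/1000 → 427/1000
merge 137/500 + 299/1000 → 573/1000
merge 427/1000 + 573/1000 → 1
L = 299/1000 + 427/1000 + 573/1000 + 1 = 2299/1000 = 2.299 bits/symbol.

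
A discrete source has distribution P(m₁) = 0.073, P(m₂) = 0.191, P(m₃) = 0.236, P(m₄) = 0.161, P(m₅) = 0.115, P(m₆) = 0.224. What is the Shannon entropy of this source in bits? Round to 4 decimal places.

2.4900 bits

H = −Σ pᵢ log₂ pᵢ.
−0.073·log₂(0.073) = 0.2756
−0.191·log₂(0.191) = 0.4562
−0.236·log₂(0.236) = 0.4916
−0.161·log₂(0.161) = 0.4242
−0.115·log₂(0.115) = 0.3588
−0.224·log₂(0.224) = 0.4835
Sum ≈ 2.4900 → 2.4900 bits.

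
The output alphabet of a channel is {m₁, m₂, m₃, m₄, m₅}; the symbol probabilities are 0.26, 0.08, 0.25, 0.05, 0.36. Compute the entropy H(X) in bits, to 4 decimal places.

2.0435 bits

H = −Σ pᵢ log₂ pᵢ.
−0.26·log₂(0.26) = 0.5053
−0.08·log₂(0.08) = 0.2915
−0.25·log₂(0.25) = 0.5000
−0.05·log₂(0.05) = 0.2161
−0.36·log₂(0.36) = 0.5306
Sum ≈ 2.0435 → 2.0435 bits.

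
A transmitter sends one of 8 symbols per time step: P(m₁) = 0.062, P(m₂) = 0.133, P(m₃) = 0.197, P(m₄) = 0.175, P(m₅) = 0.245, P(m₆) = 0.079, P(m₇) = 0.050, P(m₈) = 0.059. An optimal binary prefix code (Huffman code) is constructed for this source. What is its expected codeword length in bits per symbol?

2.808 bits/symbol

Repeatedly combine the two least-probable nodes; the expected code length is the sum of the merged weights.
merge 1/20 + 59/1000 → 109/1000
merge 31/500 + 79/1000 → 141/1000
merge 109/1000 + 133/1000 → 121/500
merge 141/1000 + 7/40 → 79/250
merge 197/1000 + 121/500 → 439/1000
merge 49/200 + 79/250 → 561/1000
merge 439/1000 + 561/1000 → 1
L = 109/1000 + 141/1000 + 121/500 + 79/250 + 439/1000 + 561/1000 + 1 = 351/125 = 2.808 bits/symbol.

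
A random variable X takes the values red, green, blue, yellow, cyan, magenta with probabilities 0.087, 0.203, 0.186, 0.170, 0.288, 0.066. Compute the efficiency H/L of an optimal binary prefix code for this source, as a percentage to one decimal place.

Entropy H = −Σ p log₂ p ≈ 2.4354 bits.
Huffman merges: 33/500+87/1000→153/1000; 153/1000+17/100→323/1000; 93/500+203/1000→389/1000; 36/125+323/1000→611/1000; 389/1000+611/1000→1. L = 619/250 ≈ 2.4760.
Efficiency = H/L = 2.4354/2.4760 = 98.4%.

98.4%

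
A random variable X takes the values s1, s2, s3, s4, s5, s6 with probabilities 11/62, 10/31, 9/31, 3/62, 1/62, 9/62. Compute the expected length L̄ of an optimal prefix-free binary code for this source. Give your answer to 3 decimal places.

2.274 bits/symbol

Repeatedly combine the two least-probable nodes; the expected code length is the sum of the merged weights.
merge 1/62 + 3/62 → 2/31
merge 2/31 + 9/62 → 13/62
merge 11/62 + 13/62 → 12/31
merge 9/31 + 10/31 → 19/31
merge 12/31 + 19/31 → 1
L = 2/31 + 13/62 + 12/31 + 19/31 + 1 = 141/62 ≈ 2.274 bits/symbol.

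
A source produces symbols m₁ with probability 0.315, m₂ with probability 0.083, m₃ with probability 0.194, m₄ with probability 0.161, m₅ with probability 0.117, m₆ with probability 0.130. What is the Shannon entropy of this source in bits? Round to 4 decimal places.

H = −Σ pᵢ log₂ pᵢ.
−0.315·log₂(0.315) = 0.5250
−0.083·log₂(0.083) = 0.2980
−0.194·log₂(0.194) = 0.4590
−0.161·log₂(0.161) = 0.4242
−0.117·log₂(0.117) = 0.3622
−0.130·log₂(0.130) = 0.3826
Sum ≈ 2.4510 → 2.4510 bits.

2.4510 bits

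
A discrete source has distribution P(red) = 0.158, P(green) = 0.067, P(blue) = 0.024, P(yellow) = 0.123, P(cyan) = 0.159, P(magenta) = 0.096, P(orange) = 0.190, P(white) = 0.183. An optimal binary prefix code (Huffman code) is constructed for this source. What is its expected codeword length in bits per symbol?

Repeatedly combine the two least-probable nodes; the expected code length is the sum of the merged weights.
merge 3/125 + 67/1000 → 91/1000
merge 91/1000 + 12/125 → 187/1000
merge 123/1000 + 79/500 → 281/1000
merge 159/1000 + 183/1000 → 171/500
merge 187/1000 + 19/100 → 377/1000
merge 281/1000 + 171/500 → 623/1000
merge 377/1000 + 623/1000 → 1
L = 91/1000 + 187/1000 + 281/1000 + 171/500 + 377/1000 + 623/1000 + 1 = 2901/1000 = 2.901 bits/symbol.

2.901 bits/symbol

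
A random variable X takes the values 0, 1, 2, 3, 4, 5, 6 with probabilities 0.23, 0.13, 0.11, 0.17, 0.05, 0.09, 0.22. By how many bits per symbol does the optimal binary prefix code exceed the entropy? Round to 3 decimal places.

Entropy H = −Σ p log₂ p ≈ 2.6645 bits.
Huffman merges: 1/20+9/100→7/50; 11/100+13/100→6/25; 7/50+17/100→31/100; 11/50+23/100→9/20; 6/25+31/100→11/20; 9/20+11/20→1. L = 269/100 ≈ 2.6900.
L − H = 2.6900 − 2.6645 = 0.025 bits.

0.025 bits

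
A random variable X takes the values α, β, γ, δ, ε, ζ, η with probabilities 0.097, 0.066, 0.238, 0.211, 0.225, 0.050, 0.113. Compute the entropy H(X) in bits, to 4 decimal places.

2.6076 bits

H = −Σ pᵢ log₂ pᵢ.
−0.097·log₂(0.097) = 0.3265
−0.066·log₂(0.066) = 0.2588
−0.238·log₂(0.238) = 0.4929
−0.211·log₂(0.211) = 0.4736
−0.225·log₂(0.225) = 0.4842
−0.050·log₂(0.050) = 0.2161
−0.113·log₂(0.113) = 0.3555
Sum ≈ 2.6076 → 2.6076 bits.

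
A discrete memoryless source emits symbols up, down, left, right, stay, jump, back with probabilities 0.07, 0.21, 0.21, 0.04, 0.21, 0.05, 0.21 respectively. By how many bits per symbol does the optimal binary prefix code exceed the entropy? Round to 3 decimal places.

0.058 bits

Entropy H = −Σ p log₂ p ≈ 2.5617 bits.
Huffman merges: 1/25+1/20→9/100; 7/100+9/100→4/25; 4/25+21/100→37/100; 21/100+21/100→21/50; 21/100+37/100→29/50; 21/50+29/50→1. L = 131/50 ≈ 2.6200.
L − H = 2.6200 − 2.5617 = 0.058 bits.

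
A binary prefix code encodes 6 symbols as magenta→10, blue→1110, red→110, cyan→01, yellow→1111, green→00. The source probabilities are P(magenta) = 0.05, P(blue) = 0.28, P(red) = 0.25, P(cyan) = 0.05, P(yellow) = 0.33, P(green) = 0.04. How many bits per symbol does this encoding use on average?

3.47 bits/symbol

L̄ = Σ pᵢ·ℓᵢ = 0.05·2 + 0.28·4 + 0.25·3 + 0.05·2 + 0.33·4 + 0.04·2 = 3.47 bits/symbol.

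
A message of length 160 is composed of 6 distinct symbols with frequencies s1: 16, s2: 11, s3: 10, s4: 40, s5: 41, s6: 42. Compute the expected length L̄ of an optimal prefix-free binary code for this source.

Probabilities are the counts divided by 160.
Repeatedly combine the two least-probable nodes; the expected code length is the sum of the merged weights.
merge 1/16 + 11/160 → 21/160
merge 1/10 + 21/160 → 37/160
merge 37/160 + 1/4 → 77/160
merge 41/160 + 21/80 → 83/160
merge 77/160 + 83/160 → 1
L = 21/160 + 37/160 + 77/160 + 83/160 + 1 = 189/80 = 2.3625 bits/symbol.

2.3625 bits/symbol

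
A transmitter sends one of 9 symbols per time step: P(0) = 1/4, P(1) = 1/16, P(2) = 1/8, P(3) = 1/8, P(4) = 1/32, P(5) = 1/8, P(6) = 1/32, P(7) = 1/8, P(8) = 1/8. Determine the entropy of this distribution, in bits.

2.9375 bits

Each probability is a power of 1/2, so log₂(1/p) is an integer.
H = Σ p·log₂(1/p) = 1/4·2 + 1/16·4 + 1/8·3 + 1/8·3 + 1/32·5 + 1/8·3 + 1/32·5 + 1/8·3 + 1/8·3 = 2.9375 bits.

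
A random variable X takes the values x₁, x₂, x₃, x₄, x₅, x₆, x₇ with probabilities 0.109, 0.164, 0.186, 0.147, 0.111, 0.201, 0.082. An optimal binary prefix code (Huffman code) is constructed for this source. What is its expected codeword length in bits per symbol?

2.799 bits/symbol

Repeatedly combine the two least-probable nodes; the expected code length is the sum of the merged weights.
merge 41/500 + 109/1000 → 191/1000
merge 111/1000 + 147/1000 → 129/500
merge 41/250 + 93/500 → 7/20
merge 191/1000 + 201/1000 → 49/125
merge 129/500 + 7/20 → 76/125
merge 49/125 + 76/125 → 1
L = 191/1000 + 129/500 + 7/20 + 49/125 + 76/125 + 1 = 2799/1000 = 2.799 bits/symbol.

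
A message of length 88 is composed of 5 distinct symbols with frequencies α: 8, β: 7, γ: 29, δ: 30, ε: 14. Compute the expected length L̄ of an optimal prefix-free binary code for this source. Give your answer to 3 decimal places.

2.159 bits/symbol

Probabilities are the counts divided by 88.
Repeatedly combine the two least-probable nodes; the expected code length is the sum of the merged weights.
merge 7/88 + 1/11 → 15/88
merge 7/44 + 15/88 → 29/88
merge 29/88 + 29/88 → 29/44
merge 15/44 + 29/44 → 1
L = 15/88 + 29/88 + 29/44 + 1 = 95/44 ≈ 2.159 bits/symbol.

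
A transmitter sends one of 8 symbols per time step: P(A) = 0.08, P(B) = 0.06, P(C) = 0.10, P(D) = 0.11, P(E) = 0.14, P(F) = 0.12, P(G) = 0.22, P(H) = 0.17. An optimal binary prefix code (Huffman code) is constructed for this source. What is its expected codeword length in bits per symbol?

Repeatedly combine the two least-probable nodes; the expected code length is the sum of the merged weights.
merge 3/50 + 2/25 → 7/50
merge 1/10 + 11/100 → 21/100
merge 3/25 + 7/50 → 13/50
merge 7/50 + 17/100 → 31/100
merge 21/100 + 11/50 → 43/100
merge 13/50 + 31/100 → 57/100
merge 43/100 + 57/100 → 1
L = 7/50 + 21/100 + 13/50 + 31/100 + 43/100 + 57/100 + 1 = 73/25 = 2.92 bits/symbol.

2.92 bits/symbol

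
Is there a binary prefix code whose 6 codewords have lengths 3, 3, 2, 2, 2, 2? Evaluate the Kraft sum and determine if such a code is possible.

1.25; no

With common denominator 2^3 = 8: Σ 2^(−ℓᵢ) = 1/8 + 1/8 + 2/8 + 2/8 + 2/8 + 2/8 = 10/8 = 1.25.
Kraft's inequality requires Σ ≤ 1; here Σ = 1.25 > 1, so no such prefix code exists.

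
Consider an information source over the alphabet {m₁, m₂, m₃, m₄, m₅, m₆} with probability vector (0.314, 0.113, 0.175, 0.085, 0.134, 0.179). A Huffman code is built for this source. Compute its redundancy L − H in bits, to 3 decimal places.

0.052 bits

Entropy H = −Σ p log₂ p ≈ 2.4554 bits.
Huffman merges: 17/200+113/1000→99/500; 67/500+7/40→309/1000; 179/1000+99/500→377/1000; 309/1000+157/500→623/1000; 377/1000+623/1000→1. L = 2507/1000 ≈ 2.5070.
L − H = 2.5070 − 2.4554 = 0.052 bits.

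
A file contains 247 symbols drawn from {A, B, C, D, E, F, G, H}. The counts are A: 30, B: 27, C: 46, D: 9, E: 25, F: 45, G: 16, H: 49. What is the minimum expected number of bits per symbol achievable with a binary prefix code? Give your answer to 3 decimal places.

Probabilities are the counts divided by 247.
Repeatedly combine the two least-probable nodes; the expected code length is the sum of the merged weights.
merge 9/247 + 16/247 → 25/247
merge 25/247 + 25/247 → 50/247
merge 27/247 + 30/247 → 3/13
merge 45/247 + 46/247 → 7/19
merge 49/247 + 50/247 → 99/247
merge 3/13 + 7/19 → 148/247
merge 99/247 + 148/247 → 1
L = 25/247 + 50/247 + 3/13 + 7/19 + 99/247 + 148/247 + 1 = 717/247 ≈ 2.903 bits/symbol.

2.903 bits/symbol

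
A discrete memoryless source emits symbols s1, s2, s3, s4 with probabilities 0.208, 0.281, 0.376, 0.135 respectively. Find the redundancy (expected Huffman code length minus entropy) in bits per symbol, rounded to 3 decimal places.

0.061 bits

Entropy H = −Σ p log₂ p ≈ 1.9064 bits.
Huffman merges: 27/200+26/125→343/1000; 281/1000+343/1000→78/125; 47/125+78/125→1. L = 1967/1000 ≈ 1.9670.
L − H = 1.9670 − 1.9064 = 0.061 bits.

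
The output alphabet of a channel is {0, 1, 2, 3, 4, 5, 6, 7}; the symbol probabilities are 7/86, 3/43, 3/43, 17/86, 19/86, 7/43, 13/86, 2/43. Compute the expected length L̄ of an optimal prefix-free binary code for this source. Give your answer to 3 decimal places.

2.849 bits/symbol

Repeatedly combine the two least-probable nodes; the expected code length is the sum of the merged weights.
merge 2/43 + 3/43 → 5/43
merge 3/43 + 7/86 → 13/86
merge 5/43 + 13/86 → 23/86
merge 13/86 + 7/43 → 27/86
merge 17/86 + 19/86 → 18/43
merge 23/86 + 27/86 → 25/43
merge 18/43 + 25/43 → 1
L = 5/43 + 13/86 + 23/86 + 27/86 + 18/43 + 25/43 + 1 = 245/86 ≈ 2.849 bits/symbol.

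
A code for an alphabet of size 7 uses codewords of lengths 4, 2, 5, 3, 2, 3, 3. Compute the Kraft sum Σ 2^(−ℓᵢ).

0.96875

With common denominator 2^5 = 32: Σ 2^(−ℓᵢ) = 2/32 + 8/32 + 1/32 + 4/32 + 8/32 + 4/32 + 4/32 = 31/32 = 0.96875.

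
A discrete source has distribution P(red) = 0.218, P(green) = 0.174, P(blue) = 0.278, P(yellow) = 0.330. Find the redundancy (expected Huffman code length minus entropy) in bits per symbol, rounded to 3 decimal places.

Entropy H = −Σ p log₂ p ≈ 1.9593 bits.
Huffman merges: 87/500+109/500→49/125; 139/500+33/100→76/125; 49/125+76/125→1. L = 2 ≈ 2.0000.
L − H = 2.0000 − 1.9593 = 0.041 bits.

0.041 bits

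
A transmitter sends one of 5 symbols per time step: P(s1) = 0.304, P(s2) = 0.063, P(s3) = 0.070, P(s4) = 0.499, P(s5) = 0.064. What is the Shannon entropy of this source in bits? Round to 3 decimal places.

H = −Σ pᵢ log₂ pᵢ.
−0.304·log₂(0.304) = 0.5222
−0.063·log₂(0.063) = 0.2513
−0.070·log₂(0.070) = 0.2686
−0.499·log₂(0.499) = 0.5004
−0.064·log₂(0.064) = 0.2538
Sum ≈ 1.7963 → 1.796 bits.

1.796 bits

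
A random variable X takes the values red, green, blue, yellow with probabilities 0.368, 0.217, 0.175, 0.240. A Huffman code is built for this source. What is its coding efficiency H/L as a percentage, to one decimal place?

97.2%

Entropy H = −Σ p log₂ p ≈ 1.9432 bits.
Huffman merges: 7/40+217/1000→49/125; 6/25+46/125→76/125; 49/125+76/125→1. L = 2 ≈ 2.0000.
Efficiency = H/L = 1.9432/2.0000 = 97.2%.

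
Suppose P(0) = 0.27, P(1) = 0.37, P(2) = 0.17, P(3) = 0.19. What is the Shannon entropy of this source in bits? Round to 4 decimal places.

H = −Σ pᵢ log₂ pᵢ.
−0.27·log₂(0.27) = 0.5100
−0.37·log₂(0.37) = 0.5307
−0.17·log₂(0.17) = 0.4346
−0.19·log₂(0.19) = 0.4552
Sum ≈ 1.9306 → 1.9306 bits.

1.9306 bits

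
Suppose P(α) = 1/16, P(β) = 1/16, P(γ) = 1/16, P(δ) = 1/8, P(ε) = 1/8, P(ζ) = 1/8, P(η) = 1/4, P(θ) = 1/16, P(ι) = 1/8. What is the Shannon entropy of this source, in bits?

3 bits

Each probability is a power of 1/2, so log₂(1/p) is an integer.
H = Σ p·log₂(1/p) = 1/16·4 + 1/16·4 + 1/16·4 + 1/8·3 + 1/8·3 + 1/8·3 + 1/4·2 + 1/16·4 + 1/8·3 = 3 bits.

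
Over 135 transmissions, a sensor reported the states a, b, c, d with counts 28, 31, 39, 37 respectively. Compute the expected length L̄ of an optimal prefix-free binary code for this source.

Probabilities are the counts divided by 135.
Repeatedly combine the two least-probable nodes; the expected code length is the sum of the merged weights.
merge 28/135 + 31/135 → 59/135
merge 37/135 + 13/45 → 76/135
merge 59/135 + 76/135 → 1
L = 59/135 + 76/135 + 1 = 2 bits/symbol.

2 bits/symbol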